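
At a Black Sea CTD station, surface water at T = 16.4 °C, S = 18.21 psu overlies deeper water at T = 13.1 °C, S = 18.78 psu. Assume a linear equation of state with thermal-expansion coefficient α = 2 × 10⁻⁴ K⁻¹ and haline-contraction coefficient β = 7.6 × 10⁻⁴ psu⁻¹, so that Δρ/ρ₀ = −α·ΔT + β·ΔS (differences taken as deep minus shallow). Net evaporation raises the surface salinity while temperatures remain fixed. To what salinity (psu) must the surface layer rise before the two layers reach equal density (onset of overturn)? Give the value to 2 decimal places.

19.65 psu

Neutral buoyancy requires −α(T_deep − T_surf) + β(S_deep − S_surf′) = 0.
S_surf′ = S_deep − (α/β)·ΔT = 18.78 − (2 × 10⁻⁴/7.6 × 10⁻⁴)·(-3.3) = 19.6484 psu.
Increase required: 19.6484 − 18.21 = 1.4384 psu.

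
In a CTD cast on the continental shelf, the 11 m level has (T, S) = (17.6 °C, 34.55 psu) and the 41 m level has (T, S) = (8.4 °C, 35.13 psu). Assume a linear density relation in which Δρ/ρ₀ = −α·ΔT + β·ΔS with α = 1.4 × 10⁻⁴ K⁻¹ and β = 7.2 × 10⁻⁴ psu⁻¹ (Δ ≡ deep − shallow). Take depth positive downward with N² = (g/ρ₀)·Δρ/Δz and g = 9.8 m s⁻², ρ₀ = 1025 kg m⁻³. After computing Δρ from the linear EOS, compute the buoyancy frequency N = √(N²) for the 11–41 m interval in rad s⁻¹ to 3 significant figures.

0.0236 rad s⁻¹

ΔT = -9.2 K, ΔS = +0.58 psu (deep − shallow).
Δρ/ρ₀ = −αΔT + βΔS = 1.288 × 10⁻³ + 4.176 × 10⁻⁴ = 1.7056 × 10⁻³, so Δρ ≈ 1.748 kg m⁻³.
N² = (g/ρ₀)·Δρ/Δz = g·(Δρ/ρ₀)/Δz = 9.8 × 1.7056 × 10⁻³ / 30 = 5.5716 × 10⁻⁴ s⁻².
N = √(5.5716 × 10⁻⁴) = 0.023604 rad s⁻¹ ≈ 0.0236 rad s⁻¹.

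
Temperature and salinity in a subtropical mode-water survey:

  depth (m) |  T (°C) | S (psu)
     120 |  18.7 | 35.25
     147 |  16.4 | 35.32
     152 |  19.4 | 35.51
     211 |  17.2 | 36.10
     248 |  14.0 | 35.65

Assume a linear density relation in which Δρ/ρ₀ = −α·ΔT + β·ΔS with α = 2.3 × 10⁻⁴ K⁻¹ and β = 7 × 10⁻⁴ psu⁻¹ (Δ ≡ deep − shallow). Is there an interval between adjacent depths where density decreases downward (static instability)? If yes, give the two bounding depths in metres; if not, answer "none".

147–152 m

Evaluate Δρ/ρ₀ = −αΔT + βΔS across each adjacent pair:
  120–147 m: −αΔT+βΔS = −(2.3 × 10⁻⁴)(-2.3)+(7 × 10⁻⁴)(+0.07) = 5.8 × 10⁻⁴ → stable
  147–152 m: −αΔT+βΔS = −(2.3 × 10⁻⁴)(+3.0)+(7 × 10⁻⁴)(+0.19) = -5.6 × 10⁻⁴ → UNSTABLE
  152–211 m: −αΔT+βΔS = −(2.3 × 10⁻⁴)(-2.2)+(7 × 10⁻⁴)(+0.59) = 9.2 × 10⁻⁴ → stable
  211–248 m: −αΔT+βΔS = −(2.3 × 10⁻⁴)(-3.2)+(7 × 10⁻⁴)(-0.45) = 4.2 × 10⁻⁴ → stable
The 147–152 m interval has Δρ < 0: lighter water underlies denser water.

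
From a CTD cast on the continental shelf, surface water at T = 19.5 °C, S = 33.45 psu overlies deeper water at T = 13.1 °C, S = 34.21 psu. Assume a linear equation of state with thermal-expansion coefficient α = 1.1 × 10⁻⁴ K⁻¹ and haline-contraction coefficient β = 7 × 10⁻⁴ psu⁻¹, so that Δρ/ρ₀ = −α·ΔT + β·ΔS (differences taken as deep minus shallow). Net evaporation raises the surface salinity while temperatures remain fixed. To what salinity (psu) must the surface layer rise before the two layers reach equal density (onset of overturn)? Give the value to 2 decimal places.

Neutral buoyancy requires −α(T_deep − T_surf) + β(S_deep − S_surf′) = 0.
S_surf′ = S_deep − (α/β)·ΔT = 34.21 − (1.1 × 10⁻⁴/7 × 10⁻⁴)·(-6.4) = 35.2157 psu.
Increase required: 35.2157 − 33.45 = 1.7657 psu.

35.22 psu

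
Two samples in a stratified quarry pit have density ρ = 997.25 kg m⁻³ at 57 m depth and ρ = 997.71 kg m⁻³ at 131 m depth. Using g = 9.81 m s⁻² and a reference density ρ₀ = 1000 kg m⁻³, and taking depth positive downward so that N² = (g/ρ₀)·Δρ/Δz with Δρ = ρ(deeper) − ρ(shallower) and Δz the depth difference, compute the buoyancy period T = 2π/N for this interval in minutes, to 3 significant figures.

Δρ = 997.71 − 997.25 = 0.46 kg m⁻³ over Δz = 131 − 57 = 74 m.
N² = (9.81/1000) × (0.46/74) = 6.0981 × 10⁻⁵ s⁻².
N = √(6.0981 × 10⁻⁵) = 7.8090 × 10⁻³ rad s⁻¹, so T = 2π/N = 804.61 s = 13.410 min ≈ 13.4 min.

13.4 min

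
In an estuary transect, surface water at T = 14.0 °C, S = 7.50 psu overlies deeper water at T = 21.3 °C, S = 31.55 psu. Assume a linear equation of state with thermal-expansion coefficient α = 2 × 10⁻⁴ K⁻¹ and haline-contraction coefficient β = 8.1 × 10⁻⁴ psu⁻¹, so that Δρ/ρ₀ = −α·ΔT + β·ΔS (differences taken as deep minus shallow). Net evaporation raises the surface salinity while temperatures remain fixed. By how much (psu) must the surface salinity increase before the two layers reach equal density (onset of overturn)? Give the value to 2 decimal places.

Neutral buoyancy requires −α(T_deep − T_surf) + β(S_deep − S_surf′) = 0.
S_surf′ = S_deep − (α/β)·ΔT = 31.55 − (2 × 10⁻⁴/8.1 × 10⁻⁴)·(+7.3) = 29.7475 psu.
Increase required: 29.7475 − 7.50 = 22.2475 psu.

22.25 psu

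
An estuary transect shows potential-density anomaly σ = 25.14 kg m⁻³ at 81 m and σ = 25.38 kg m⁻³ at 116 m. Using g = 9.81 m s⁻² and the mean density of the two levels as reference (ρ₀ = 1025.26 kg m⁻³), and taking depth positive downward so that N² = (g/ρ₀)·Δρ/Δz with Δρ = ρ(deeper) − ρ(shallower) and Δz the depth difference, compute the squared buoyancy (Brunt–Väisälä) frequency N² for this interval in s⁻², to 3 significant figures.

6.56 × 10⁻⁵ s⁻²

Δρ = 1025.38 − 1025.14 = 0.24 kg m⁻³ over Δz = 116 − 81 = 35 m.
N² = (9.81/1025.26) × (0.24/35) = 6.5611 × 10⁻⁵ s⁻² ≈ 6.56 × 10⁻⁵ s⁻².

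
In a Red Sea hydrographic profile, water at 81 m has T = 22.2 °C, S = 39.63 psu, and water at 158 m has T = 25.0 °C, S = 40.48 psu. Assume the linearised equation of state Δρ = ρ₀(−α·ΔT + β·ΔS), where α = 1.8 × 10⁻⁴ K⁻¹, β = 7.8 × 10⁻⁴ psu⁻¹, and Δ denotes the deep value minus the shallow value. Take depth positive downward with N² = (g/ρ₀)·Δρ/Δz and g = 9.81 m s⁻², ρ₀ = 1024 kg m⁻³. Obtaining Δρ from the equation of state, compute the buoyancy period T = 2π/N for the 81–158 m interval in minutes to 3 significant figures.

23.3 min

ΔT = +2.8 K, ΔS = +0.85 psu (deep − shallow).
Δρ/ρ₀ = −αΔT + βΔS = -5.04 × 10⁻⁴ + 6.63 × 10⁻⁴ = 1.59 × 10⁻⁴, so Δρ ≈ 0.1628 kg m⁻³.
N² = (g/ρ₀)·Δρ/Δz = g·(Δρ/ρ₀)/Δz = 9.81 × 1.59 × 10⁻⁴ / 77 = 2.0257 × 10⁻⁵ s⁻².
N = √(2.0257 × 10⁻⁵) = 4.5008 × 10⁻³ rad s⁻¹ → T = 2π/N = 1.3960 × 10³ s = 23.267 min ≈ 23.3 min.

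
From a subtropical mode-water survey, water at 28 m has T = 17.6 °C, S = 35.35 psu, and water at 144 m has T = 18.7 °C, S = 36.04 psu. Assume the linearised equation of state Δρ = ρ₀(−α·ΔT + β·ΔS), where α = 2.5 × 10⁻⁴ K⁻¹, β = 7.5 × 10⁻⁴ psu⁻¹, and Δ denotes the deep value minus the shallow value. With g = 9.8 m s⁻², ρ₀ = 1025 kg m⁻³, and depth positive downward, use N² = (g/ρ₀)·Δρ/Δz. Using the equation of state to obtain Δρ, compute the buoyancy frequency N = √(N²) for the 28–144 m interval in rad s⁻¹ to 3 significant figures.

ΔT = +1.1 K, ΔS = +0.69 psu (deep − shallow).
Δρ/ρ₀ = −αΔT + βΔS = -2.75 × 10⁻⁴ + 5.175 × 10⁻⁴ = 2.425 × 10⁻⁴, so Δρ ≈ 0.2486 kg m⁻³.
N² = (g/ρ₀)·Δρ/Δz = g·(Δρ/ρ₀)/Δz = 9.8 × 2.425 × 10⁻⁴ / 116 = 2.0487 × 10⁻⁵ s⁻².
N = √(2.0487 × 10⁻⁵) = 4.5263 × 10⁻³ rad s⁻¹ ≈ 4.53 × 10⁻³ rad s⁻¹.

4.53 × 10⁻³ rad s⁻¹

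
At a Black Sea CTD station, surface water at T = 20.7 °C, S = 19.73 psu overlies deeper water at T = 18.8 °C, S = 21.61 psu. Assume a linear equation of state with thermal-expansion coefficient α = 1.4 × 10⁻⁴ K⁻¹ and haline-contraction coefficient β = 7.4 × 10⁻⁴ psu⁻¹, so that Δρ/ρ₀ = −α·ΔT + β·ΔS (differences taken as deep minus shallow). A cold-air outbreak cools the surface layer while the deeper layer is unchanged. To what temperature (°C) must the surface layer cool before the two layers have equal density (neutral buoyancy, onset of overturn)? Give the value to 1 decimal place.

8.9 °C

Neutral buoyancy requires Δρ = 0, i.e. −α(T_deep − T_surf′) + β(S_deep − S_surf) = 0.
T_surf′ = T_deep − (β/α)·ΔS = 18.8 − (7.4 × 10⁻⁴/1.4 × 10⁻⁴)·(+1.88) = 8.863 °C.
Cooling required: 20.7 − (8.863) = 11.837 °C.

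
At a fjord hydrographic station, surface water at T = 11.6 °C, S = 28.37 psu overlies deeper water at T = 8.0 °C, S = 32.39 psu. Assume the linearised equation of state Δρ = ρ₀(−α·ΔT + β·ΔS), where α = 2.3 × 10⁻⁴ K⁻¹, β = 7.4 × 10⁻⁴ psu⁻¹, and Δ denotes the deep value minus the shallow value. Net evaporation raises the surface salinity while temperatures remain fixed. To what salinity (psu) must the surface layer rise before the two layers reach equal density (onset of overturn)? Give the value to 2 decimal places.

Neutral buoyancy requires −α(T_deep − T_surf) + β(S_deep − S_surf′) = 0.
S_surf′ = S_deep − (α/β)·ΔT = 32.39 − (2.3 × 10⁻⁴/7.4 × 10⁻⁴)·(-3.6) = 33.5089 psu.
Increase required: 33.5089 − 28.37 = 5.1389 psu.

33.51 psu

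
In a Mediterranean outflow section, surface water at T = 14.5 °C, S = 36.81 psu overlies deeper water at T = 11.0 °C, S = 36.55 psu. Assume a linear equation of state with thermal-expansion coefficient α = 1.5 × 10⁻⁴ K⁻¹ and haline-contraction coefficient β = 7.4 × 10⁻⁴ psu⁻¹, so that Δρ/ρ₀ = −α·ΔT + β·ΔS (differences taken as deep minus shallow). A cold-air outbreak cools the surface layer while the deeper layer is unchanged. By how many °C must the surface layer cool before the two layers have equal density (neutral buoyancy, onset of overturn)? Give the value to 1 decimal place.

Neutral buoyancy requires Δρ = 0, i.e. −α(T_deep − T_surf′) + β(S_deep − S_surf) = 0.
T_surf′ = T_deep − (β/α)·ΔS = 11.0 − (7.4 × 10⁻⁴/1.5 × 10⁻⁴)·(-0.26) = 12.283 °C.
Cooling required: 14.5 − (12.283) = 2.217 °C.

2.2 °C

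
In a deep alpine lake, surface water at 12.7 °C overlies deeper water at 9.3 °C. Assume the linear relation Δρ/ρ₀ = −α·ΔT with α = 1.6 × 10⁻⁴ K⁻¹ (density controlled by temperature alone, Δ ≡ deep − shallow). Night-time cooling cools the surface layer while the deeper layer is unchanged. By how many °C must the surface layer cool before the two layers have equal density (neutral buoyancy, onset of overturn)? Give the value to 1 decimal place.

3.4 °C

With temperature the only control, equal density requires T_surf′ = T_deep.
T_surf′ = 9.3 °C.
Cooling required: 12.7 − 9.3 = 3.4 °C.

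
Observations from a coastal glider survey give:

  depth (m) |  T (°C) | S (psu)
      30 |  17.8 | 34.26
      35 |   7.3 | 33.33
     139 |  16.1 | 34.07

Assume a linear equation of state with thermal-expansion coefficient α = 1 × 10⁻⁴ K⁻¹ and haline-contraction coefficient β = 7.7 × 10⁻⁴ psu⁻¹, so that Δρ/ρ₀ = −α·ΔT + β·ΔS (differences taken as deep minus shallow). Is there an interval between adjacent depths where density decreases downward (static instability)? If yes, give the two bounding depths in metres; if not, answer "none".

35–139 m

Evaluate Δρ/ρ₀ = −αΔT + βΔS across each adjacent pair:
  30–35 m: −αΔT+βΔS = −(1 × 10⁻⁴)(-10.5)+(7.7 × 10⁻⁴)(-0.93) = 3.3 × 10⁻⁴ → stable
  35–139 m: −αΔT+βΔS = −(1 × 10⁻⁴)(+8.8)+(7.7 × 10⁻⁴)(+0.74) = -3.1 × 10⁻⁴ → UNSTABLE
The 35–139 m interval has Δρ < 0: lighter water underlies denser water.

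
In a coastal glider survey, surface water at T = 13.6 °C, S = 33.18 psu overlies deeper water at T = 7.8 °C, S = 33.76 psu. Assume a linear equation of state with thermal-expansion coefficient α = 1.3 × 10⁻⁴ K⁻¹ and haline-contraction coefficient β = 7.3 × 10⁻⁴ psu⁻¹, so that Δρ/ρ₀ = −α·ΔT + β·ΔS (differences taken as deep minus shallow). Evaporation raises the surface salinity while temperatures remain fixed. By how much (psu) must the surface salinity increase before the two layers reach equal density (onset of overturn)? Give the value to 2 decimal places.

1.61 psu

Neutral buoyancy requires −α(T_deep − T_surf) + β(S_deep − S_surf′) = 0.
S_surf′ = S_deep − (α/β)·ΔT = 33.76 − (1.3 × 10⁻⁴/7.3 × 10⁻⁴)·(-5.8) = 34.7929 psu.
Increase required: 34.7929 − 33.18 = 1.6129 psu.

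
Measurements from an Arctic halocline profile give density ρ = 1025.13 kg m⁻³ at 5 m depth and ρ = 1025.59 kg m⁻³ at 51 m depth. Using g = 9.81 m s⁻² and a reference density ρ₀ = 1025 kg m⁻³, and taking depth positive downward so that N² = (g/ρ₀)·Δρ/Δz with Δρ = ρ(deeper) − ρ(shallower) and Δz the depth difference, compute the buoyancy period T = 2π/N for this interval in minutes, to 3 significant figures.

Δρ = 1025.59 − 1025.13 = 0.46 kg m⁻³ over Δz = 51 − 5 = 46 m.
N² = (9.81/1025) × (0.46/46) = 9.5707 × 10⁻⁵ s⁻².
N = √(9.5707 × 10⁻⁵) = 9.7830 × 10⁻³ rad s⁻¹, so T = 2π/N = 642.26 s = 10.704 min ≈ 10.7 min.

10.7 min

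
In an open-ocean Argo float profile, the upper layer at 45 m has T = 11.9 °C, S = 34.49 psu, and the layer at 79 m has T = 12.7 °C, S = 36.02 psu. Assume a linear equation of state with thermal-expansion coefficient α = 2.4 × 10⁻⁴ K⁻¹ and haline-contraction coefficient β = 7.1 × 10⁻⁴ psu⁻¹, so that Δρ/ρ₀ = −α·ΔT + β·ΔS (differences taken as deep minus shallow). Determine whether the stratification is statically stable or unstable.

ΔT = 12.7 − 11.9 = +0.8 K and ΔS = 36.02 − 34.49 = +1.53 psu (deep − shallow).
−αΔT = -1.92 × 10⁻⁴; βΔS = 1.0863 × 10⁻³; sum Δρ/ρ₀ = 8.943 × 10⁻⁴.
Δρ/ρ₀ > 0, so Δρ > 0: deeper water is denser → statically stable.

stable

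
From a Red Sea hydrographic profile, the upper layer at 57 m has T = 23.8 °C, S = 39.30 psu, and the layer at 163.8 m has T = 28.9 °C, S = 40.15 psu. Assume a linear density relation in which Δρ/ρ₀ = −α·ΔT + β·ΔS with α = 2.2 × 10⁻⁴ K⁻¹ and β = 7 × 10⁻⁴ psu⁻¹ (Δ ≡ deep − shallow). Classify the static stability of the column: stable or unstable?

ΔT = 28.9 − 23.8 = +5.1 K and ΔS = 40.15 − 39.30 = +0.85 psu (deep − shallow).
−αΔT = -1.122 × 10⁻³; βΔS = 5.95 × 10⁻⁴; sum Δρ/ρ₀ = -5.27 × 10⁻⁴.
Δρ/ρ₀ < 0, so Δρ < 0: deeper water is lighter → statically unstable; the column would overturn.

unstable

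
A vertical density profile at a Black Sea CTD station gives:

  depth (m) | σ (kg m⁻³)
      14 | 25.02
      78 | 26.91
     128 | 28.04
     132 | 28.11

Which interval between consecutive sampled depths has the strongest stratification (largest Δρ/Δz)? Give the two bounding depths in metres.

14–78 m

Compute the density gradient over each adjacent pair:
  14–78 m: Δρ/Δz = 1.89/64 = 0.030 kg m⁻⁴
  78–128 m: Δρ/Δz = 1.13/50 = 0.023 kg m⁻⁴
  128–132 m: Δρ/Δz = 0.07/4 = 0.018 kg m⁻⁴
The largest gradient is in the 14–78 m interval — the pycnocline.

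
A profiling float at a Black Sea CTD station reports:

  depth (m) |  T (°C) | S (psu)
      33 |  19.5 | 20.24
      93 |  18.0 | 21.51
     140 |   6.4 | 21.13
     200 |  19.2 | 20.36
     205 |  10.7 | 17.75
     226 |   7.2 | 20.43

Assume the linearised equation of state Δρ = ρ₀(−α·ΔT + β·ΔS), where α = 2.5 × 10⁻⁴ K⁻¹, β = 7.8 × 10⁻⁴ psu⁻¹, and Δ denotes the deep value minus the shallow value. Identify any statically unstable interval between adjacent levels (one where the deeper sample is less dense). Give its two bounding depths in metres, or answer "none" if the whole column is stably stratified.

140–200 m

Evaluate Δρ/ρ₀ = −αΔT + βΔS across each adjacent pair:
  33–93 m: −αΔT+βΔS = −(2.5 × 10⁻⁴)(-1.5)+(7.8 × 10⁻⁴)(+1.27) = 1.4 × 10⁻³ → stable
  93–140 m: −αΔT+βΔS = −(2.5 × 10⁻⁴)(-11.6)+(7.8 × 10⁻⁴)(-0.38) = 2.6 × 10⁻³ → stable
  140–200 m: −αΔT+βΔS = −(2.5 × 10⁻⁴)(+12.8)+(7.8 × 10⁻⁴)(-0.77) = -3.8 × 10⁻³ → UNSTABLE
  200–205 m: −αΔT+βΔS = −(2.5 × 10⁻⁴)(-8.5)+(7.8 × 10⁻⁴)(-2.61) = 8.9 × 10⁻⁵ → stable
  205–226 m: −αΔT+βΔS = −(2.5 × 10⁻⁴)(-3.5)+(7.8 × 10⁻⁴)(+2.68) = 3.0 × 10⁻³ → stable
The 140–200 m interval has Δρ < 0: lighter water underlies denser water.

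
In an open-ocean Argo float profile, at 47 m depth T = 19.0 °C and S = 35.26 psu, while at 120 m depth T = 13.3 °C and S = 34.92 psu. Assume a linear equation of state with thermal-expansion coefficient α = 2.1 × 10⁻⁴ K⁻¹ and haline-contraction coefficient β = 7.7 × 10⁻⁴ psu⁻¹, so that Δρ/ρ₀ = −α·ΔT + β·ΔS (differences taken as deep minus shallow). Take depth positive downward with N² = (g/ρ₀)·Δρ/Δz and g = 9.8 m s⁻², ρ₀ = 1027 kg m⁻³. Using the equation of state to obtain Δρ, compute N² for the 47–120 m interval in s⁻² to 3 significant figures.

1.26 × 10⁻⁴ s⁻²

ΔT = -5.7 K, ΔS = -0.34 psu (deep − shallow).
Δρ/ρ₀ = −αΔT + βΔS = 1.197 × 10⁻³ − 2.618 × 10⁻⁴ = 9.352 × 10⁻⁴, so Δρ ≈ 0.9605 kg m⁻³.
N² = (g/ρ₀)·Δρ/Δz = g·(Δρ/ρ₀)/Δz = 9.8 × 9.352 × 10⁻⁴ / 73 = 1.2555 × 10⁻⁴ s⁻² ≈ 1.26 × 10⁻⁴ s⁻².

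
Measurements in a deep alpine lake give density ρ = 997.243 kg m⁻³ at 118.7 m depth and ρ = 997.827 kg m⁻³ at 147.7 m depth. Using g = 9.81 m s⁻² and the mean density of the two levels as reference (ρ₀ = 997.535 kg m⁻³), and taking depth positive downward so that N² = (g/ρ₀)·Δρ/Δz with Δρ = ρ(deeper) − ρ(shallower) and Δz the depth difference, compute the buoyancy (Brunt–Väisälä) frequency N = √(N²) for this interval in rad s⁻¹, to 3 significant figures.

Δρ = 997.827 − 997.243 = 0.584 kg m⁻³ over Δz = 147.7 − 118.7 = 29 m.
N² = (9.81/997.535) × (0.584/29) = 1.9804 × 10⁻⁴ s⁻².
N = √(1.9804 × 10⁻⁴) = 0.014073 rad s⁻¹ ≈ 0.0141 rad s⁻¹.
A positive N² confirms static stability across the interval.

0.0141 rad s⁻¹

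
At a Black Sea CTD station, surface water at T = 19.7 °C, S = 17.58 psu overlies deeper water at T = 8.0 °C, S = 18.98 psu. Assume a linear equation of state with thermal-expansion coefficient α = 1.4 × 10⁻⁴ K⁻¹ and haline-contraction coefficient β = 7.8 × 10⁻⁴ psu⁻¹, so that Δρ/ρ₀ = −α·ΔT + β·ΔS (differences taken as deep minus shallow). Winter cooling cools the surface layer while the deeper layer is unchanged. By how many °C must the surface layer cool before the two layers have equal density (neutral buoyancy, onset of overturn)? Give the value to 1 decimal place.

Neutral buoyancy requires Δρ = 0, i.e. −α(T_deep − T_surf′) + β(S_deep − S_surf) = 0.
T_surf′ = T_deep − (β/α)·ΔS = 8.0 − (7.8 × 10⁻⁴/1.4 × 10⁻⁴)·(+1.40) = 0.200 °C.
Cooling required: 19.7 − (0.200) = 19.500 °C.

19.5 °C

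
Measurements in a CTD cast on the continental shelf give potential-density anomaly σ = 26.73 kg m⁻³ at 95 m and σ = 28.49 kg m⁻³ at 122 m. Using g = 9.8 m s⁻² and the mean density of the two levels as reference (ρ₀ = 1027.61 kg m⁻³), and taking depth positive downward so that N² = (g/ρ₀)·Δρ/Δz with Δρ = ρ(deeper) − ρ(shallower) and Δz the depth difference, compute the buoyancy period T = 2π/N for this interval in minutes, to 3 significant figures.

Δρ = 1028.49 − 1026.73 = 1.76 kg m⁻³ over Δz = 122 − 95 = 27 m.
N² = (9.8/1027.61) × (1.76/27) = 6.2165 × 10⁻⁴ s⁻².
N = √(6.2165 × 10⁻⁴) = 0.024933 rad s⁻¹, so T = 2π/N = 252.00 s = 4.2000 min ≈ 4.20 min.

4.20 min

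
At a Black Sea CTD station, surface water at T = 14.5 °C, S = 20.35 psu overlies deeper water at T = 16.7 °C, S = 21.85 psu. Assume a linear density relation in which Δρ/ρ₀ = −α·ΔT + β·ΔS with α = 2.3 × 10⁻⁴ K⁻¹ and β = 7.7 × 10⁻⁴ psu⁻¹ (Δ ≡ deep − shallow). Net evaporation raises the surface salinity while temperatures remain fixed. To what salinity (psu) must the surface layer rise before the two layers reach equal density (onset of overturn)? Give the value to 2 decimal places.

Neutral buoyancy requires −α(T_deep − T_surf) + β(S_deep − S_surf′) = 0.
S_surf′ = S_deep − (α/β)·ΔT = 21.85 − (2.3 × 10⁻⁴/7.7 × 10⁻⁴)·(+2.2) = 21.1929 psu.
Increase required: 21.1929 − 20.35 = 0.8429 psu.

21.19 psu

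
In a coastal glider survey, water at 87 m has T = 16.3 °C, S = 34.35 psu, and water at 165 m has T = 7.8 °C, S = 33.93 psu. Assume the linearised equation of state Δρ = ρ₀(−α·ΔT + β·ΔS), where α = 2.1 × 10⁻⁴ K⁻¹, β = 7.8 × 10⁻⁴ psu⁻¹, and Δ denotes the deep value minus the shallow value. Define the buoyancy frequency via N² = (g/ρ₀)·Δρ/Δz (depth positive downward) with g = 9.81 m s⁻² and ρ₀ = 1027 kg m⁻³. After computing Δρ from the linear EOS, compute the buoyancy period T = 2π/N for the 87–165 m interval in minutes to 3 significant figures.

ΔT = -8.5 K, ΔS = -0.42 psu (deep − shallow).
Δρ/ρ₀ = −αΔT + βΔS = 1.785 × 10⁻³ − 3.276 × 10⁻⁴ = 1.4574 × 10⁻³, so Δρ ≈ 1.497 kg m⁻³.
N² = (g/ρ₀)·Δρ/Δz = g·(Δρ/ρ₀)/Δz = 9.81 × 1.4574 × 10⁻³ / 78 = 1.8330 × 10⁻⁴ s⁻².
N = √(1.8330 × 10⁻⁴) = 0.013539 rad s⁻¹ → T = 2π/N = 464.08 s = 7.7347 min ≈ 7.73 min.

7.73 min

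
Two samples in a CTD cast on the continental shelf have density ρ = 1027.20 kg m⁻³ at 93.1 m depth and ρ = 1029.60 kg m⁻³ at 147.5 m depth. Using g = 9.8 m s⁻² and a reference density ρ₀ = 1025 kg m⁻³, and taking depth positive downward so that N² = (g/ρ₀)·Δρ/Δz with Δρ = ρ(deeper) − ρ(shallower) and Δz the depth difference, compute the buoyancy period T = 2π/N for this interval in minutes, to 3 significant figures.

5.10 min

Δρ = 1029.60 − 1027.20 = 2.40 kg m⁻³ over Δz = 147.5 − 93.1 = 54.4 m.
N² = (9.8/1025) × (2.40/54.4) = 4.2181 × 10⁻⁴ s⁻².
N = √(4.2181 × 10⁻⁴) = 0.020538 rad s⁻¹, so T = 2π/N = 305.93 s = 5.0988 min ≈ 5.10 min.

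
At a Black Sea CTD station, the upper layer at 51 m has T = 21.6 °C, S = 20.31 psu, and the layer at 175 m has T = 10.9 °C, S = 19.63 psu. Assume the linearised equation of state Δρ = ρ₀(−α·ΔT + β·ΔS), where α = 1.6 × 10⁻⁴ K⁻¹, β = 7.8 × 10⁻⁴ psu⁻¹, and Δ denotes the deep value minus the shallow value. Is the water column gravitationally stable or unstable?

stable

ΔT = 10.9 − 21.6 = -10.7 K and ΔS = 19.63 − 20.31 = -0.68 psu (deep − shallow).
−αΔT = 1.712 × 10⁻³; βΔS = -5.304 × 10⁻⁴; sum Δρ/ρ₀ = 1.1816 × 10⁻³.
Δρ/ρ₀ > 0, so Δρ > 0: deeper water is denser → statically stable.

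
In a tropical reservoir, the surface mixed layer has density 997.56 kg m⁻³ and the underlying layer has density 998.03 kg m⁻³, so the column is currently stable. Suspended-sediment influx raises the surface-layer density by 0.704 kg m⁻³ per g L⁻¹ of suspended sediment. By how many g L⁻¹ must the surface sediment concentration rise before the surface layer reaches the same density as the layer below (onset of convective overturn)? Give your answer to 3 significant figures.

Density deficit of the surface layer: 998.03 − 997.56 = 0.47 kg m⁻³.
Required change = 0.47 / 0.704 = 0.668 g L⁻¹.

0.668 g L⁻¹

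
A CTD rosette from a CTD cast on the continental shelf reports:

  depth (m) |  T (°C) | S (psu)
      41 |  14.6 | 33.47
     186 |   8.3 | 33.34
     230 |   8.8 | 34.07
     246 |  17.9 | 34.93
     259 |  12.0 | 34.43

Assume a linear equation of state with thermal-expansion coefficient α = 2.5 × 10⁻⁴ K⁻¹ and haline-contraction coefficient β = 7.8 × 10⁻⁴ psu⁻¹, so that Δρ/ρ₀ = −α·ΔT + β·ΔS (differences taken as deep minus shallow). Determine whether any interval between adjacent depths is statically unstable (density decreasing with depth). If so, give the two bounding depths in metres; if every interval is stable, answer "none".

230–246 m

Evaluate Δρ/ρ₀ = −αΔT + βΔS across each adjacent pair:
  41–186 m: −αΔT+βΔS = −(2.5 × 10⁻⁴)(-6.3)+(7.8 × 10⁻⁴)(-0.13) = 1.5 × 10⁻³ → stable
  186–230 m: −αΔT+βΔS = −(2.5 × 10⁻⁴)(+0.5)+(7.8 × 10⁻⁴)(+0.73) = 4.4 × 10⁻⁴ → stable
  230–246 m: −αΔT+βΔS = −(2.5 × 10⁻⁴)(+9.1)+(7.8 × 10⁻⁴)(+0.86) = -1.6 × 10⁻³ → UNSTABLE
  246–259 m: −αΔT+βΔS = −(2.5 × 10⁻⁴)(-5.9)+(7.8 × 10⁻⁴)(-0.50) = 1.1 × 10⁻³ → stable
The 230–246 m interval has Δρ < 0: lighter water underlies denser water.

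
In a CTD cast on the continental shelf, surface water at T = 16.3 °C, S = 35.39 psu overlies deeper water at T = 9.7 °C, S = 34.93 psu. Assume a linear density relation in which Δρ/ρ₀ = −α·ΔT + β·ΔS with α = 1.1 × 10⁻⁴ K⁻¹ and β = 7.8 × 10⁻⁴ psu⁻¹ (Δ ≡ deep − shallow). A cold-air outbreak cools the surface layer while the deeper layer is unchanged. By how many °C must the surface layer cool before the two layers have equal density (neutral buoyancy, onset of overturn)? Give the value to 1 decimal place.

3.3 °C

Neutral buoyancy requires Δρ = 0, i.e. −α(T_deep − T_surf′) + β(S_deep − S_surf) = 0.
T_surf′ = T_deep − (β/α)·ΔS = 9.7 − (7.8 × 10⁻⁴/1.1 × 10⁻⁴)·(-0.46) = 12.962 °C.
Cooling required: 16.3 − (12.962) = 3.338 °C.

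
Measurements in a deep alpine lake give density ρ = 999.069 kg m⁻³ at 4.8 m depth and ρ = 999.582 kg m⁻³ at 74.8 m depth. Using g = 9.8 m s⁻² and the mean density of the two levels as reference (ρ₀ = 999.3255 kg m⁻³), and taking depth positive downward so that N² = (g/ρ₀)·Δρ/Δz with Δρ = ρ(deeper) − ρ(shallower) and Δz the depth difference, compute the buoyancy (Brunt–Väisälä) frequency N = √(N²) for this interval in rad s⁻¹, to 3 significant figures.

Δρ = 999.582 − 999.069 = 0.513 kg m⁻³ over Δz = 74.8 − 4.8 = 70 m.
N² = (9.8/999.3255) × (0.513/70) = 7.1868 × 10⁻⁵ s⁻².
N = √(7.1868 × 10⁻⁵) = 8.4775 × 10⁻³ rad s⁻¹ ≈ 8.48 × 10⁻³ rad s⁻¹.

8.48 × 10⁻³ rad s⁻¹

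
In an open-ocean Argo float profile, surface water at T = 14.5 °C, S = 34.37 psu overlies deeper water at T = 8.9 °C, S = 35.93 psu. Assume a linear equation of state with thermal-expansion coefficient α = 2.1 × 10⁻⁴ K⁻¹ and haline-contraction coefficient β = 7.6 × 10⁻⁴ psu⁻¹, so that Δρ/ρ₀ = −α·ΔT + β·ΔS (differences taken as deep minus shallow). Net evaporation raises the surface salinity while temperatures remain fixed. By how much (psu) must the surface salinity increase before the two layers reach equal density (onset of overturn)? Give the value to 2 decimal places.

3.11 psu

Neutral buoyancy requires −α(T_deep − T_surf) + β(S_deep − S_surf′) = 0.
S_surf′ = S_deep − (α/β)·ΔT = 35.93 − (2.1 × 10⁻⁴/7.6 × 10⁻⁴)·(-5.6) = 37.4774 psu.
Increase required: 37.4774 − 34.37 = 3.1074 psu.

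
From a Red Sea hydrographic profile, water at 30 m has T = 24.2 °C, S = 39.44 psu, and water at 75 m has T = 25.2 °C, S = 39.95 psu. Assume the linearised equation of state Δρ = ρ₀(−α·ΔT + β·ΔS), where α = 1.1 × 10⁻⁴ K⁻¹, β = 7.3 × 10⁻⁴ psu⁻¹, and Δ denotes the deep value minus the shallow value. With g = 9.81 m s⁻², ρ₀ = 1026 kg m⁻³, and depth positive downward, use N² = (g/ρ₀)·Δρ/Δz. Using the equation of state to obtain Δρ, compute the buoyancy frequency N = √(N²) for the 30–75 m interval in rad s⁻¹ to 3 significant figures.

ΔT = +1.0 K, ΔS = +0.51 psu (deep − shallow).
Δρ/ρ₀ = −αΔT + βΔS = -1.10 × 10⁻⁴ + 3.723 × 10⁻⁴ = 2.623 × 10⁻⁴, so Δρ ≈ 0.2691 kg m⁻³.
N² = (g/ρ₀)·Δρ/Δz = g·(Δρ/ρ₀)/Δz = 9.81 × 2.623 × 10⁻⁴ / 45 = 5.7181 × 10⁻⁵ s⁻².
N = √(5.7181 × 10⁻⁵) = 7.5618 × 10⁻³ rad s⁻¹ ≈ 7.56 × 10⁻³ rad s⁻¹.

7.56 × 10⁻³ rad s⁻¹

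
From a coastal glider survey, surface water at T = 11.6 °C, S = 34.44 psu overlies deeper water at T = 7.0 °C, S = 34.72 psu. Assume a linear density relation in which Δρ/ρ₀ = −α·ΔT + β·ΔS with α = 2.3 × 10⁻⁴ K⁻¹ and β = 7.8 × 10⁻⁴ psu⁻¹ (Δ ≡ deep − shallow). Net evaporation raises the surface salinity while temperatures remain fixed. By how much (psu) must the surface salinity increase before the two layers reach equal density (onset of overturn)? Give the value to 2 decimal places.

Neutral buoyancy requires −α(T_deep − T_surf) + β(S_deep − S_surf′) = 0.
S_surf′ = S_deep − (α/β)·ΔT = 34.72 − (2.3 × 10⁻⁴/7.8 × 10⁻⁴)·(-4.6) = 36.0764 psu.
Increase required: 36.0764 − 34.44 = 1.6364 psu.

1.64 psu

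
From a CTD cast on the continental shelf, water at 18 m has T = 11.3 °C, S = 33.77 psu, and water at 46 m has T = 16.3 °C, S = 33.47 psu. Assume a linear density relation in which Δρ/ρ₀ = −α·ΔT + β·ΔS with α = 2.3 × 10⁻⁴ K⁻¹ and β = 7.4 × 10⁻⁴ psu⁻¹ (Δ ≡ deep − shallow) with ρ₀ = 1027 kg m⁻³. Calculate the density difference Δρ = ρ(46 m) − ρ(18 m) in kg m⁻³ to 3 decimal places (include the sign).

ΔT = +5.0 K, ΔS = -0.30 psu (deep − shallow).
Δρ/ρ₀ = −(2.3 × 10⁻⁴)(+5.0) + (7.4 × 10⁻⁴)(-0.30) = -1.372 × 10⁻³.
Δρ = 1027 × (-1.372 × 10⁻³) = -1.409 kg m⁻³.
Negative Δρ: lighter below, statically unstable.

-1.409 kg m⁻³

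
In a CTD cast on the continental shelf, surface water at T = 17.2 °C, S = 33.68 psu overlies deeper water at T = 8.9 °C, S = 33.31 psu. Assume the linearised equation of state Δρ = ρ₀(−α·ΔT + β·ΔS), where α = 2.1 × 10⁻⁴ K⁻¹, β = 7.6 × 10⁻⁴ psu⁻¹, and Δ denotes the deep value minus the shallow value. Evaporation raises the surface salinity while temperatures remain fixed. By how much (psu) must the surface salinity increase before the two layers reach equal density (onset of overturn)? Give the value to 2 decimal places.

1.92 psu

Neutral buoyancy requires −α(T_deep − T_surf) + β(S_deep − S_surf′) = 0.
S_surf′ = S_deep − (α/β)·ΔT = 33.31 − (2.1 × 10⁻⁴/7.6 × 10⁻⁴)·(-8.3) = 35.6034 psu.
Increase required: 35.6034 − 33.68 = 1.9234 psu.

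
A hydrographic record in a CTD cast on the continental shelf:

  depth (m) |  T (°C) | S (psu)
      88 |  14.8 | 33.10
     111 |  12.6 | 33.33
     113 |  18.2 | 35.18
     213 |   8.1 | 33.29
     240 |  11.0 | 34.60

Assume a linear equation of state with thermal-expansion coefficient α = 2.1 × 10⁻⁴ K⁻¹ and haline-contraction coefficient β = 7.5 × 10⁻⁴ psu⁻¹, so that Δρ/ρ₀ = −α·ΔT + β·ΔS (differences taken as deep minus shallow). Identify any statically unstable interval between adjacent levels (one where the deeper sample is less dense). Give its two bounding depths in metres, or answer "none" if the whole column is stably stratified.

Evaluate Δρ/ρ₀ = −αΔT + βΔS across each adjacent pair:
  88–111 m: −αΔT+βΔS = −(2.1 × 10⁻⁴)(-2.2)+(7.5 × 10⁻⁴)(+0.23) = 6.3 × 10⁻⁴ → stable
  111–113 m: −αΔT+βΔS = −(2.1 × 10⁻⁴)(+5.6)+(7.5 × 10⁻⁴)(+1.85) = 2.1 × 10⁻⁴ → stable
  113–213 m: −αΔT+βΔS = −(2.1 × 10⁻⁴)(-10.1)+(7.5 × 10⁻⁴)(-1.89) = 7.0 × 10⁻⁴ → stable
  213–240 m: −αΔT+βΔS = −(2.1 × 10⁻⁴)(+2.9)+(7.5 × 10⁻⁴)(+1.31) = 3.7 × 10⁻⁴ → stable
Every interval has Δρ > 0: the column is stably stratified throughout.

none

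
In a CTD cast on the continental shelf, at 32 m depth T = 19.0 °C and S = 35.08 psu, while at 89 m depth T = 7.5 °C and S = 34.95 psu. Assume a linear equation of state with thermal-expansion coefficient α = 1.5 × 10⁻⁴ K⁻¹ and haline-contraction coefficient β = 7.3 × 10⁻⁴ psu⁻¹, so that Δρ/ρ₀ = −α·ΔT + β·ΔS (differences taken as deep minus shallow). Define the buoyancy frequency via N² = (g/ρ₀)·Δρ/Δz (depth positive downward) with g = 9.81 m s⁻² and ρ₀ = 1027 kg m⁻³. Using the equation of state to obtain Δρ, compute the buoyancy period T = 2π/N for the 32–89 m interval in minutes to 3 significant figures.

ΔT = -11.5 K, ΔS = -0.13 psu (deep − shallow).
Δρ/ρ₀ = −αΔT + βΔS = 1.725 × 10⁻³ − 9.49 × 10⁻⁵ = 1.6301 × 10⁻³, so Δρ ≈ 1.674 kg m⁻³.
N² = (g/ρ₀)·Δρ/Δz = g·(Δρ/ρ₀)/Δz = 9.81 × 1.6301 × 10⁻³ / 57 = 2.8055 × 10⁻⁴ s⁻².
N = √(2.8055 × 10⁻⁴) = 0.016750 rad s⁻¹ → T = 2π/N = 375.12 s = 6.2520 min ≈ 6.25 min.

6.25 min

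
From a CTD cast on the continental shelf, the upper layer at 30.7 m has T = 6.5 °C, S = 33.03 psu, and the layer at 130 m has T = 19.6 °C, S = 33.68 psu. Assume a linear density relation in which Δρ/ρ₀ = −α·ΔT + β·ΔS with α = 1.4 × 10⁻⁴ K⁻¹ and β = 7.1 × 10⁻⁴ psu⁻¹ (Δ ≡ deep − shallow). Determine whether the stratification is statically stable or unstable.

unstable

ΔT = 19.6 − 6.5 = +13.1 K and ΔS = 33.68 − 33.03 = +0.65 psu (deep − shallow).
−αΔT = -1.834 × 10⁻³; βΔS = 4.615 × 10⁻⁴; sum Δρ/ρ₀ = -1.3725 × 10⁻³.
Δρ/ρ₀ < 0, so Δρ < 0: deeper water is lighter → statically unstable; the column would overturn.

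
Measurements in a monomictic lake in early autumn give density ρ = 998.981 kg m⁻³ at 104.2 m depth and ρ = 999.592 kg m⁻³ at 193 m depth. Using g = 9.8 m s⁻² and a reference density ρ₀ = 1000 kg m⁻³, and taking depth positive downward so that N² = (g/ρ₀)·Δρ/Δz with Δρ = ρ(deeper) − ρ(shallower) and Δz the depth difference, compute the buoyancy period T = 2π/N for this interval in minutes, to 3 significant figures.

12.8 min

Δρ = 999.592 − 998.981 = 0.611 kg m⁻³ over Δz = 193 − 104.2 = 88.8 m.
N² = (9.8/1000) × (0.611/88.8) = 6.7430 × 10⁻⁵ s⁻².
N = √(6.7430 × 10⁻⁵) = 8.2116 × 10⁻³ rad s⁻¹, so T = 2π/N = 765.16 s = 12.753 min ≈ 12.8 min.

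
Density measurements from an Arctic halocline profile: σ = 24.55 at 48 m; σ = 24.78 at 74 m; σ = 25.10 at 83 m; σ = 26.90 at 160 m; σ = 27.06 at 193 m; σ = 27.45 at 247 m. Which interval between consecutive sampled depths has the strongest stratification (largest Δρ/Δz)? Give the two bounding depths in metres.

Compute the density gradient over each adjacent pair:
  48–74 m: Δρ/Δz = 0.23/26 = 8.8 × 10⁻³ kg m⁻⁴
  74–83 m: Δρ/Δz = 0.32/9 = 0.036 kg m⁻⁴
  83–160 m: Δρ/Δz = 1.80/77 = 0.023 kg m⁻⁴
  160–193 m: Δρ/Δz = 0.16/33 = 4.8 × 10⁻³ kg m⁻⁴
  193–247 m: Δρ/Δz = 0.39/54 = 7.2 × 10⁻³ kg m⁻⁴
The largest gradient is in the 74–83 m interval — the pycnocline.

74–83 m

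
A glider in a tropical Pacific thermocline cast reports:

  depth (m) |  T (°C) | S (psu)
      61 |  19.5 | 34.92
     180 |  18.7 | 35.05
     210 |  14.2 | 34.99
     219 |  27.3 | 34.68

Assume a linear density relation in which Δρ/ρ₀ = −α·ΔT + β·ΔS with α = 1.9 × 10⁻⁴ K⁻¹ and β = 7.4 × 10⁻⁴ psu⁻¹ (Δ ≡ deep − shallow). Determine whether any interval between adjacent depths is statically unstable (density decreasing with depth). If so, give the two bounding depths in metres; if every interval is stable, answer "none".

210–219 m

Evaluate Δρ/ρ₀ = −αΔT + βΔS across each adjacent pair:
  61–180 m: −αΔT+βΔS = −(1.9 × 10⁻⁴)(-0.8)+(7.4 × 10⁻⁴)(+0.13) = 2.5 × 10⁻⁴ → stable
  180–210 m: −αΔT+βΔS = −(1.9 × 10⁻⁴)(-4.5)+(7.4 × 10⁻⁴)(-0.06) = 8.1 × 10⁻⁴ → stable
  210–219 m: −αΔT+βΔS = −(1.9 × 10⁻⁴)(+13.1)+(7.4 × 10⁻⁴)(-0.31) = -2.7 × 10⁻³ → UNSTABLE
The 210–219 m interval has Δρ < 0: lighter water underlies denser water.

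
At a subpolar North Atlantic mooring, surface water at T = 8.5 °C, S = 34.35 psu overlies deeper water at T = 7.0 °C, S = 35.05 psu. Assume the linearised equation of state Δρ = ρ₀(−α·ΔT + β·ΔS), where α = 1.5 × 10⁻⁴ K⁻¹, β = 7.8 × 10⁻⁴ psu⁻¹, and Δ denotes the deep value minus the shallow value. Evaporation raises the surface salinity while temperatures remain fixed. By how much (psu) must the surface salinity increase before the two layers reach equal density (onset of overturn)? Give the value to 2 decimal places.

0.99 psu

Neutral buoyancy requires −α(T_deep − T_surf) + β(S_deep − S_surf′) = 0.
S_surf′ = S_deep − (α/β)·ΔT = 35.05 − (1.5 × 10⁻⁴/7.8 × 10⁻⁴)·(-1.5) = 35.3385 psu.
Increase required: 35.3385 − 34.35 = 0.9885 psu.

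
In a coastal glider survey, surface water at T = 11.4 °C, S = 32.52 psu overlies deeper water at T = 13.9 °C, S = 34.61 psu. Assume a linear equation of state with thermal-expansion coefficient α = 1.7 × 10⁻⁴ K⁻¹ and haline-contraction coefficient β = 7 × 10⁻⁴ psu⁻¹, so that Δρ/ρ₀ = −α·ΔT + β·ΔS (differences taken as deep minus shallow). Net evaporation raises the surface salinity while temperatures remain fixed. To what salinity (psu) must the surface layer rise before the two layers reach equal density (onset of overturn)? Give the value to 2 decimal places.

34.00 psu

Neutral buoyancy requires −α(T_deep − T_surf) + β(S_deep − S_surf′) = 0.
S_surf′ = S_deep − (α/β)·ΔT = 34.61 − (1.7 × 10⁻⁴/7 × 10⁻⁴)·(+2.5) = 34.0029 psu.
Increase required: 34.0029 − 32.52 = 1.4829 psu.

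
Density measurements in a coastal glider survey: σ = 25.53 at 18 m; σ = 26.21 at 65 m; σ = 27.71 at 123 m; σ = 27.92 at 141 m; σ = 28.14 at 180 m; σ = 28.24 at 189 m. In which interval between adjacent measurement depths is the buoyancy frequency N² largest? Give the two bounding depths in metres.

Compute the density gradient over each adjacent pair:
  18–65 m: Δρ/Δz = 0.68/47 = 0.014 kg m⁻⁴
  65–123 m: Δρ/Δz = 1.50/58 = 0.026 kg m⁻⁴
  123–141 m: Δρ/Δz = 0.21/18 = 0.012 kg m⁻⁴
  141–180 m: Δρ/Δz = 0.22/39 = 5.6 × 10⁻³ kg m⁻⁴
  180–189 m: Δρ/Δz = 0.10/9 = 0.011 kg m⁻⁴
The largest gradient is in the 65–123 m interval — the pycnocline.

65–123 m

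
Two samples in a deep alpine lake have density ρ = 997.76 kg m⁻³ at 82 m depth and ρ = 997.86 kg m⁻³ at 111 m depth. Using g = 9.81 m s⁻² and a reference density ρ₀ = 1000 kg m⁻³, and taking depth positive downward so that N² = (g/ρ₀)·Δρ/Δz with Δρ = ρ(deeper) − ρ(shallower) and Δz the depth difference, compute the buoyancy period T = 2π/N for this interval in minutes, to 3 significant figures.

18.0 min

Δρ = 997.86 − 997.76 = 0.10 kg m⁻³ over Δz = 111 − 82 = 29 m.
N² = (9.81/1000) × (0.10/29) = 3.3828 × 10⁻⁵ s⁻².
N = √(3.3828 × 10⁻⁵) = 5.8162 × 10⁻³ rad s⁻¹, so T = 2π/N = 1.0803 × 10³ s = 18.005 min ≈ 18.0 min.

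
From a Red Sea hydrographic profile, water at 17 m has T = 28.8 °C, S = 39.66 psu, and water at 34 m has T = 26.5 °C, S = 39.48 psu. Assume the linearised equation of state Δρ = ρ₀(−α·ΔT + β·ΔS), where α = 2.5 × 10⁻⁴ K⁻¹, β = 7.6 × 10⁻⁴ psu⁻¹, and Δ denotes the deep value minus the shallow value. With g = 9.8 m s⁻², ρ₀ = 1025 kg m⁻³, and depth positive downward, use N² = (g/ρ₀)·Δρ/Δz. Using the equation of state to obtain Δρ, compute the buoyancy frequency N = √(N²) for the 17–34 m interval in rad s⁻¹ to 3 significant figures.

ΔT = -2.3 K, ΔS = -0.18 psu (deep − shallow).
Δρ/ρ₀ = −αΔT + βΔS = 5.75 × 10⁻⁴ − 1.368 × 10⁻⁴ = 4.382 × 10⁻⁴, so Δρ ≈ 0.4492 kg m⁻³.
N² = (g/ρ₀)·Δρ/Δz = g·(Δρ/ρ₀)/Δz = 9.8 × 4.382 × 10⁻⁴ / 17 = 2.5261 × 10⁻⁴ s⁻².
N = √(2.5261 × 10⁻⁴) = 0.015894 rad s⁻¹ ≈ 0.0159 rad s⁻¹.

0.0159 rad s⁻¹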